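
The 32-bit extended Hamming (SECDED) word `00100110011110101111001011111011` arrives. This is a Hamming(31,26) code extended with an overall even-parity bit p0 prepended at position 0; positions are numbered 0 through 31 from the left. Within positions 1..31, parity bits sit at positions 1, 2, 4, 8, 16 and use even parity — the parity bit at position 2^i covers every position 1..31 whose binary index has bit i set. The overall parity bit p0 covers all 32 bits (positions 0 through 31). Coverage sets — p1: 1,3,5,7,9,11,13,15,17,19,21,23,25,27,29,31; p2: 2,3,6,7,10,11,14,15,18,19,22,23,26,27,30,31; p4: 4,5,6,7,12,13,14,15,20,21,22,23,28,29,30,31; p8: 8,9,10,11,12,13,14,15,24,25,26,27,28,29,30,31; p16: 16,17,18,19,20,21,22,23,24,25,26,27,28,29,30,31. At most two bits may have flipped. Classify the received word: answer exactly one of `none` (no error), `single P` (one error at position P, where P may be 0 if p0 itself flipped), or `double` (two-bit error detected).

s1: b1⊕b3⊕b5⊕b7⊕b9⊕b11⊕b13⊕b15⊕b17⊕b19⊕b21⊕b23⊕b25⊕b27⊕b29⊕b31 = 0⊕0⊕1⊕0⊕1⊕1⊕0⊕0⊕1⊕1⊕0⊕0⊕1⊕1⊕0⊕1 = 0
s2: b2⊕b3⊕b6⊕b7⊕b10⊕b11⊕b14⊕b15⊕b18⊕b19⊕b22⊕b23⊕b26⊕b27⊕b30⊕b31 = 1⊕0⊕1⊕0⊕1⊕1⊕1⊕0⊕1⊕1⊕1⊕0⊕1⊕1⊕1⊕1 = 0
s4: b4⊕b5⊕b6⊕b7⊕b12⊕b13⊕b14⊕b15⊕b20⊕b21⊕b22⊕b23⊕b28⊕b29⊕b30⊕b31 = 0⊕1⊕1⊕0⊕1⊕0⊕1⊕0⊕0⊕0⊕1⊕0⊕1⊕0⊕1⊕1 = 0
s8: b8⊕b9⊕b10⊕b11⊕b12⊕b13⊕b14⊕b15⊕b24⊕b25⊕b26⊕b27⊕b28⊕b29⊕b30⊕b31 = 0⊕1⊕1⊕1⊕1⊕0⊕1⊕0⊕1⊕1⊕1⊕1⊕1⊕0⊕1⊕1 = 0
s16: b16⊕b17⊕b18⊕b19⊕b20⊕b21⊕b22⊕b23⊕b24⊕b25⊕b26⊕b27⊕b28⊕b29⊕b30⊕b31 = 1⊕1⊕1⊕1⊕0⊕0⊕1⊕0⊕1⊕1⊕1⊕1⊕1⊕0⊕1⊕1 = 0
Syndrome (s16...s1) = 00000 → position 0 (no error).
Overall parity (XOR of all 32 bits, including p0): 0⊕0⊕1⊕0⊕0⊕1⊕1⊕0⊕0⊕1⊕1⊕1⊕1⊕0⊕1⊕0⊕1⊕1⊕1⊕1⊕0⊕0⊕1⊕0⊕1⊕1⊕1⊕1⊕1⊕0⊕1⊕1 = 0
Overall=0, syndrome position=0 → no error.

none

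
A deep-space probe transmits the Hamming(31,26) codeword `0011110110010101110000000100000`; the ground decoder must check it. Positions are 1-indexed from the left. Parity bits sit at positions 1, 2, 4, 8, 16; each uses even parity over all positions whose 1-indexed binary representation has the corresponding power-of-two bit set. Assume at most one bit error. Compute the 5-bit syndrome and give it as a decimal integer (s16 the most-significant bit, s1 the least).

s1: b1⊕b3⊕b5⊕b7⊕b9⊕b11⊕b13⊕b15⊕b17⊕b19⊕b21⊕b23⊕b25⊕b27⊕b29⊕b31 = 0⊕1⊕1⊕0⊕1⊕0⊕0⊕0⊕1⊕0⊕0⊕0⊕0⊕0⊕0⊕0 = 0
s2: b2⊕b3⊕b6⊕b7⊕b10⊕b11⊕b14⊕b15⊕b18⊕b19⊕b22⊕b23⊕b26⊕b27⊕b30⊕b31 = 0⊕1⊕1⊕0⊕0⊕0⊕1⊕0⊕1⊕0⊕0⊕0⊕1⊕0⊕0⊕0 = 1
s4: b4⊕b5⊕b6⊕b7⊕b12⊕b13⊕b14⊕b15⊕b20⊕b21⊕b22⊕b23⊕b28⊕b29⊕b30⊕b31 = 1⊕1⊕1⊕0⊕1⊕0⊕1⊕0⊕0⊕0⊕0⊕0⊕0⊕0⊕0⊕0 = 1
s8: b8⊕b9⊕b10⊕b11⊕b12⊕b13⊕b14⊕b15⊕b24⊕b25⊕b26⊕b27⊕b28⊕b29⊕b30⊕b31 = 1⊕1⊕0⊕0⊕1⊕0⊕1⊕0⊕0⊕0⊕1⊕0⊕0⊕0⊕0⊕0 = 1
s16: b16⊕b17⊕b18⊕b19⊕b20⊕b21⊕b22⊕b23⊕b24⊕b25⊕b26⊕b27⊕b28⊕b29⊕b30⊕b31 = 1⊕1⊕1⊕0⊕0⊕0⊕0⊕0⊕0⊕0⊕1⊕0⊕0⊕0⊕0⊕0 = 0
Syndrome (s16...s1) = 01110 → position 14.

14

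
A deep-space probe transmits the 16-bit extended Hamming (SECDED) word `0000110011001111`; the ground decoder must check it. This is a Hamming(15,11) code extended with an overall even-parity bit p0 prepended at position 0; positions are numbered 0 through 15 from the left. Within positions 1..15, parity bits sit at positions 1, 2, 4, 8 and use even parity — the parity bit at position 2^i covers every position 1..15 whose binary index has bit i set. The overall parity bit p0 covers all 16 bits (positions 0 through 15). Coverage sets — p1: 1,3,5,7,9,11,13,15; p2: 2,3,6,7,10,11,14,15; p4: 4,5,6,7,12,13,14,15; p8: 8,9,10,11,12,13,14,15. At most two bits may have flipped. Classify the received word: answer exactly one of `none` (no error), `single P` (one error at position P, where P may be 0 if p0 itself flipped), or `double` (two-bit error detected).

none

s1: b1⊕b3⊕b5⊕b7⊕b9⊕b11⊕b13⊕b15 = 0⊕0⊕1⊕0⊕1⊕0⊕1⊕1 = 0
s2: b2⊕b3⊕b6⊕b7⊕b10⊕b11⊕b14⊕b15 = 0⊕0⊕0⊕0⊕0⊕0⊕1⊕1 = 0
s4: b4⊕b5⊕b6⊕b7⊕b12⊕b13⊕b14⊕b15 = 1⊕1⊕0⊕0⊕1⊕1⊕1⊕1 = 0
s8: b8⊕b9⊕b10⊕b11⊕b12⊕b13⊕b14⊕b15 = 1⊕1⊕0⊕0⊕1⊕1⊕1⊕1 = 0
Syndrome (s8...s1) = 0000 → position 0 (no error).
Overall parity (XOR of all 16 bits, including p0): 0⊕0⊕0⊕0⊕1⊕1⊕0⊕0⊕1⊕1⊕0⊕0⊕1⊕1⊕1⊕1 = 0
Overall=0, syndrome position=0 → no error.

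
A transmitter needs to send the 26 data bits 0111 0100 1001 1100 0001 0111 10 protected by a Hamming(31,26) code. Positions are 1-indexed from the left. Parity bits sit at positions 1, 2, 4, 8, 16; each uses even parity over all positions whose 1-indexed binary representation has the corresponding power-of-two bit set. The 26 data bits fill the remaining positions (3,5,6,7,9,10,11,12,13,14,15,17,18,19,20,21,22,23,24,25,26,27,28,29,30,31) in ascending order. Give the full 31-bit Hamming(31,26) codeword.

0101111101001000111000001011110

Place data bits at non-power-of-two positions: b3=0, b5=1, b6=1, b7=1, b9=0, b10=1, b11=0, b12=0, b13=1, b14=0, b15=0, b17=1, b18=1, b19=1, b20=0, b21=0, b22=0, b23=0, b24=0, b25=1, b26=0, b27=1, b28=1, b29=1, b30=1, b31=0.
p1 = XOR of data positions {3,5,7,9,11,13,15,17,19,21,23,25,27,29,31} = 0⊕1⊕1⊕0⊕0⊕1⊕0⊕1⊕1⊕0⊕0⊕1⊕1⊕1⊕0 = 0
p2 = XOR of data positions {3,6,7,10,11,14,15,18,19,22,23,26,27,30,31} = 0⊕1⊕1⊕1⊕0⊕0⊕0⊕1⊕1⊕0⊕0⊕0⊕1⊕1⊕0 = 1
p4 = XOR of data positions {5,6,7,12,13,14,15,20,21,22,23,28,29,30,31} = 1⊕1⊕1⊕0⊕1⊕0⊕0⊕0⊕0⊕0⊕0⊕1⊕1⊕1⊕0 = 1
p8 = XOR of data positions {9,10,11,12,13,14,15,24,25,26,27,28,29,30,31} = 0⊕1⊕0⊕0⊕1⊕0⊕0⊕0⊕1⊕0⊕1⊕1⊕1⊕1⊕0 = 1
p16 = XOR of data positions {17,18,19,20,21,22,23,24,25,26,27,28,29,30,31} = 1⊕1⊕1⊕0⊕0⊕0⊕0⊕0⊕1⊕0⊕1⊕1⊕1⊕1⊕0 = 0
Codeword b1..b31 = 0101111101001000111000001011110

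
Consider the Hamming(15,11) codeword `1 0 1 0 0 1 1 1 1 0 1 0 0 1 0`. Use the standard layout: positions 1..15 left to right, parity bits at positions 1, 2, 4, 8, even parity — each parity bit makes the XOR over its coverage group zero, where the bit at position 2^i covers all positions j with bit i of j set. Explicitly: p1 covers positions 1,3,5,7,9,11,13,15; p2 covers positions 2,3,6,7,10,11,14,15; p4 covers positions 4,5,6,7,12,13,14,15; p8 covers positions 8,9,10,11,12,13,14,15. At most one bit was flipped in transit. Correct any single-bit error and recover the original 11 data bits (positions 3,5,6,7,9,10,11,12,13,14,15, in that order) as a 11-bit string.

s1: b1⊕b3⊕b5⊕b7⊕b9⊕b11⊕b13⊕b15 = 1⊕1⊕0⊕1⊕1⊕1⊕0⊕0 = 1
s2: b2⊕b3⊕b6⊕b7⊕b10⊕b11⊕b14⊕b15 = 0⊕1⊕1⊕1⊕0⊕1⊕1⊕0 = 1
s4: b4⊕b5⊕b6⊕b7⊕b12⊕b13⊕b14⊕b15 = 0⊕0⊕1⊕1⊕0⊕0⊕1⊕0 = 1
s8: b8⊕b9⊕b10⊕b11⊕b12⊕b13⊕b14⊕b15 = 1⊕1⊕0⊕1⊕0⊕0⊕1⊕0 = 0
Syndrome (s8...s1) = 0111 → position 7.
Flip bit 7: corrected codeword = 101001011010010
Data bits at positions 3,5,6,7,9,10,11,12,13,14,15: 10101010010

10101010010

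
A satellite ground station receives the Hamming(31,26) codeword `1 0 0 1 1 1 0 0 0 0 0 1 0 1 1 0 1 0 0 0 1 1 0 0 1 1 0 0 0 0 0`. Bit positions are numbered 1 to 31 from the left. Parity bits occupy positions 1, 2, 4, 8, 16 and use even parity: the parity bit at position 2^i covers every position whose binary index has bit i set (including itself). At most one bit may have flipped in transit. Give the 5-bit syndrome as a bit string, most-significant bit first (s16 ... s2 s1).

s1: b1⊕b3⊕b5⊕b7⊕b9⊕b11⊕b13⊕b15⊕b17⊕b19⊕b21⊕b23⊕b25⊕b27⊕b29⊕b31 = 1⊕0⊕1⊕0⊕0⊕0⊕0⊕1⊕1⊕0⊕1⊕0⊕1⊕0⊕0⊕0 = 0
s2: b2⊕b3⊕b6⊕b7⊕b10⊕b11⊕b14⊕b15⊕b18⊕b19⊕b22⊕b23⊕b26⊕b27⊕b30⊕b31 = 0⊕0⊕1⊕0⊕0⊕0⊕1⊕1⊕0⊕0⊕1⊕0⊕1⊕0⊕0⊕0 = 1
s4: b4⊕b5⊕b6⊕b7⊕b12⊕b13⊕b14⊕b15⊕b20⊕b21⊕b22⊕b23⊕b28⊕b29⊕b30⊕b31 = 1⊕1⊕1⊕0⊕1⊕0⊕1⊕1⊕0⊕1⊕1⊕0⊕0⊕0⊕0⊕0 = 0
s8: b8⊕b9⊕b10⊕b11⊕b12⊕b13⊕b14⊕b15⊕b24⊕b25⊕b26⊕b27⊕b28⊕b29⊕b30⊕b31 = 0⊕0⊕0⊕0⊕1⊕0⊕1⊕1⊕0⊕1⊕1⊕0⊕0⊕0⊕0⊕0 = 1
s16: b16⊕b17⊕b18⊕b19⊕b20⊕b21⊕b22⊕b23⊕b24⊕b25⊕b26⊕b27⊕b28⊕b29⊕b30⊕b31 = 0⊕1⊕0⊕0⊕0⊕1⊕1⊕0⊕0⊕1⊕1⊕0⊕0⊕0⊕0⊕0 = 1
Syndrome (s16...s1) = 11010 → position 26.

11010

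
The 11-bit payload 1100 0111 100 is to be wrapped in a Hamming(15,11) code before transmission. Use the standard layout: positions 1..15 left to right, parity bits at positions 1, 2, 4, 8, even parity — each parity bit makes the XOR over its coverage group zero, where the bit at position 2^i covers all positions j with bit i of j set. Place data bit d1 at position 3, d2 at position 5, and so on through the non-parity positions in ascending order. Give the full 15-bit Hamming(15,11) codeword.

011110000111100

Place data bits at non-power-of-two positions: b3=1, b5=1, b6=0, b7=0, b9=0, b10=1, b11=1, b12=1, b13=1, b14=0, b15=0.
p1 = XOR of data positions {3,5,7,9,11,13,15} = 1⊕1⊕0⊕0⊕1⊕1⊕0 = 0
p2 = XOR of data positions {3,6,7,10,11,14,15} = 1⊕0⊕0⊕1⊕1⊕0⊕0 = 1
p4 = XOR of data positions {5,6,7,12,13,14,15} = 1⊕0⊕0⊕1⊕1⊕0⊕0 = 1
p8 = XOR of data positions {9,10,11,12,13,14,15} = 0⊕1⊕1⊕1⊕1⊕0⊕0 = 0
Codeword b1..b15 = 011110000111100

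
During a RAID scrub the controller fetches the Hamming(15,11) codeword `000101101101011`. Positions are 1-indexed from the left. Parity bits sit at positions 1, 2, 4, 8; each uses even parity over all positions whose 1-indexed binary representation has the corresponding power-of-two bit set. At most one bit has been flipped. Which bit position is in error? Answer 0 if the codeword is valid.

s1: b1⊕b3⊕b5⊕b7⊕b9⊕b11⊕b13⊕b15 = 0⊕0⊕0⊕1⊕1⊕0⊕0⊕1 = 1
s2: b2⊕b3⊕b6⊕b7⊕b10⊕b11⊕b14⊕b15 = 0⊕0⊕1⊕1⊕1⊕0⊕1⊕1 = 1
s4: b4⊕b5⊕b6⊕b7⊕b12⊕b13⊕b14⊕b15 = 1⊕0⊕1⊕1⊕1⊕0⊕1⊕1 = 0
s8: b8⊕b9⊕b10⊕b11⊕b12⊕b13⊕b14⊕b15 = 0⊕1⊕1⊕0⊕1⊕0⊕1⊕1 = 1
Syndrome (s8...s1) = 1011 → position 11.

11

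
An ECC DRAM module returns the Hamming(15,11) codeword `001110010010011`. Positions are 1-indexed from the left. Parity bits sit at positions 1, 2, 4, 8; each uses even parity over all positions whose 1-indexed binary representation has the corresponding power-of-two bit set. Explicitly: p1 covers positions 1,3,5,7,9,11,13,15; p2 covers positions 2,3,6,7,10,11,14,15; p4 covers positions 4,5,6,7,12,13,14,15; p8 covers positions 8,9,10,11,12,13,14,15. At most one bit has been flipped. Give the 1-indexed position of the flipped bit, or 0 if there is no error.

s1: b1⊕b3⊕b5⊕b7⊕b9⊕b11⊕b13⊕b15 = 0⊕1⊕1⊕0⊕0⊕1⊕0⊕1 = 0
s2: b2⊕b3⊕b6⊕b7⊕b10⊕b11⊕b14⊕b15 = 0⊕1⊕0⊕0⊕0⊕1⊕1⊕1 = 0
s4: b4⊕b5⊕b6⊕b7⊕b12⊕b13⊕b14⊕b15 = 1⊕1⊕0⊕0⊕0⊕0⊕1⊕1 = 0
s8: b8⊕b9⊕b10⊕b11⊕b12⊕b13⊕b14⊕b15 = 1⊕0⊕0⊕1⊕0⊕0⊕1⊕1 = 0
Syndrome (s8...s1) = 0000 → position 0 (no error).

0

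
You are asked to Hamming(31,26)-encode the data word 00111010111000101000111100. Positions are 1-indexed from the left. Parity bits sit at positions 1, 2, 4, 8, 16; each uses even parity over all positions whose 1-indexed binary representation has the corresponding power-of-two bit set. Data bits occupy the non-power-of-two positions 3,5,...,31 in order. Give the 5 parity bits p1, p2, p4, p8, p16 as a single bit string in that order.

10110

Place data bits at non-power-of-two positions: b3=0, b5=0, b6=1, b7=1, b9=1, b10=0, b11=1, b12=0, b13=1, b14=1, b15=1, b17=0, b18=0, b19=0, b20=1, b21=0, b22=1, b23=0, b24=0, b25=0, b26=1, b27=1, b28=1, b29=1, b30=0, b31=0.
p1 = XOR of data positions {3,5,7,9,11,13,15,17,19,21,23,25,27,29,31} = 0⊕0⊕1⊕1⊕1⊕1⊕1⊕0⊕0⊕0⊕0⊕0⊕1⊕1⊕0 = 1
p2 = XOR of data positions {3,6,7,10,11,14,15,18,19,22,23,26,27,30,31} = 0⊕1⊕1⊕0⊕1⊕1⊕1⊕0⊕0⊕1⊕0⊕1⊕1⊕0⊕0 = 0
p4 = XOR of data positions {5,6,7,12,13,14,15,20,21,22,23,28,29,30,31} = 0⊕1⊕1⊕0⊕1⊕1⊕1⊕1⊕0⊕1⊕0⊕1⊕1⊕0⊕0 = 1
p8 = XOR of data positions {9,10,11,12,13,14,15,24,25,26,27,28,29,30,31} = 1⊕0⊕1⊕0⊕1⊕1⊕1⊕0⊕0⊕1⊕1⊕1⊕1⊕0⊕0 = 1
p16 = XOR of data positions {17,18,19,20,21,22,23,24,25,26,27,28,29,30,31} = 0⊕0⊕0⊕1⊕0⊕1⊕0⊕0⊕0⊕1⊕1⊕1⊕1⊕0⊕0 = 0
Parity bits p1,p2,p4,p8,p16 = 10110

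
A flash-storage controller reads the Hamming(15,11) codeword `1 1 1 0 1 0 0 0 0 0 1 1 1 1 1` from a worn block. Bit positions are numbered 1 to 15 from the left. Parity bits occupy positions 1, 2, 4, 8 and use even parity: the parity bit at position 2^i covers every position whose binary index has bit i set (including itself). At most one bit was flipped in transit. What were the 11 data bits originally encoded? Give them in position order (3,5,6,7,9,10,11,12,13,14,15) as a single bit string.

s1: b1⊕b3⊕b5⊕b7⊕b9⊕b11⊕b13⊕b15 = 1⊕1⊕1⊕0⊕0⊕1⊕1⊕1 = 0
s2: b2⊕b3⊕b6⊕b7⊕b10⊕b11⊕b14⊕b15 = 1⊕1⊕0⊕0⊕0⊕1⊕1⊕1 = 1
s4: b4⊕b5⊕b6⊕b7⊕b12⊕b13⊕b14⊕b15 = 0⊕1⊕0⊕0⊕1⊕1⊕1⊕1 = 1
s8: b8⊕b9⊕b10⊕b11⊕b12⊕b13⊕b14⊕b15 = 0⊕0⊕0⊕1⊕1⊕1⊕1⊕1 = 1
Syndrome (s8...s1) = 1110 → position 14.
Flip bit 14: corrected codeword = 111010000011101
Data bits at positions 3,5,6,7,9,10,11,12,13,14,15: 11000011101

11000011101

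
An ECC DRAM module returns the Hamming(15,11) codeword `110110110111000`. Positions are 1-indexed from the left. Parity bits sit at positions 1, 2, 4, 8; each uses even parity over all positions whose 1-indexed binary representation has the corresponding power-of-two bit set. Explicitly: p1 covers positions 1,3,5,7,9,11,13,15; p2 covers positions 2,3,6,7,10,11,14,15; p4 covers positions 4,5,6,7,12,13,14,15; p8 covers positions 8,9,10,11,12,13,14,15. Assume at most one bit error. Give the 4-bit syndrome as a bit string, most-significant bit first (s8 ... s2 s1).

s1: b1⊕b3⊕b5⊕b7⊕b9⊕b11⊕b13⊕b15 = 1⊕0⊕1⊕1⊕0⊕1⊕0⊕0 = 0
s2: b2⊕b3⊕b6⊕b7⊕b10⊕b11⊕b14⊕b15 = 1⊕0⊕0⊕1⊕1⊕1⊕0⊕0 = 0
s4: b4⊕b5⊕b6⊕b7⊕b12⊕b13⊕b14⊕b15 = 1⊕1⊕0⊕1⊕1⊕0⊕0⊕0 = 0
s8: b8⊕b9⊕b10⊕b11⊕b12⊕b13⊕b14⊕b15 = 1⊕0⊕1⊕1⊕1⊕0⊕0⊕0 = 0
Syndrome (s8...s1) = 0000 → position 0 (no error).

0000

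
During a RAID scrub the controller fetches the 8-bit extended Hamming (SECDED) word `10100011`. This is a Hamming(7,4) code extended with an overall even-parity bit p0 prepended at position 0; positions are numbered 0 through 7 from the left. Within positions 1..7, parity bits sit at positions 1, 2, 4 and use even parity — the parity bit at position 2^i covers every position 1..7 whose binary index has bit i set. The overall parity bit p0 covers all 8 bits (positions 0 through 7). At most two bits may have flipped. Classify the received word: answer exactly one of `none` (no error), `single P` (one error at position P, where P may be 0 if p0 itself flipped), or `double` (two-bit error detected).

s1: b1⊕b3⊕b5⊕b7 = 0⊕0⊕0⊕1 = 1
s2: b2⊕b3⊕b6⊕b7 = 1⊕0⊕1⊕1 = 1
s4: b4⊕b5⊕b6⊕b7 = 0⊕0⊕1⊕1 = 0
Syndrome (s4...s1) = 011 → position 3.
Overall parity (XOR of all 8 bits, including p0): 1⊕0⊕1⊕0⊕0⊕0⊕1⊕1 = 0
Overall=0, syndrome position=3 → double-bit error detected (uncorrectable).

double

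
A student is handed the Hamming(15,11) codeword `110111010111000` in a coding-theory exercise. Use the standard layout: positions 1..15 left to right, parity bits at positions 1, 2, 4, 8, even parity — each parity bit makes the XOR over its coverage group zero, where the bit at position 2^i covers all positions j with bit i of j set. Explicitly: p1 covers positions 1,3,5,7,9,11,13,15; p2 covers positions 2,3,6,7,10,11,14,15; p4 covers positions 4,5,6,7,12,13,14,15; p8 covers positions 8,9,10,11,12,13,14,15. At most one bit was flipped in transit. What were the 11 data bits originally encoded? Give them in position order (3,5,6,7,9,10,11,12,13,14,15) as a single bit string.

s1: b1⊕b3⊕b5⊕b7⊕b9⊕b11⊕b13⊕b15 = 1⊕0⊕1⊕0⊕0⊕1⊕0⊕0 = 1
s2: b2⊕b3⊕b6⊕b7⊕b10⊕b11⊕b14⊕b15 = 1⊕0⊕1⊕0⊕1⊕1⊕0⊕0 = 0
s4: b4⊕b5⊕b6⊕b7⊕b12⊕b13⊕b14⊕b15 = 1⊕1⊕1⊕0⊕1⊕0⊕0⊕0 = 0
s8: b8⊕b9⊕b10⊕b11⊕b12⊕b13⊕b14⊕b15 = 1⊕0⊕1⊕1⊕1⊕0⊕0⊕0 = 0
Syndrome (s8...s1) = 0001 → position 1.
Flip bit 1: corrected codeword = 010111010111000
Data bits at positions 3,5,6,7,9,10,11,12,13,14,15: 01100111000

01100111000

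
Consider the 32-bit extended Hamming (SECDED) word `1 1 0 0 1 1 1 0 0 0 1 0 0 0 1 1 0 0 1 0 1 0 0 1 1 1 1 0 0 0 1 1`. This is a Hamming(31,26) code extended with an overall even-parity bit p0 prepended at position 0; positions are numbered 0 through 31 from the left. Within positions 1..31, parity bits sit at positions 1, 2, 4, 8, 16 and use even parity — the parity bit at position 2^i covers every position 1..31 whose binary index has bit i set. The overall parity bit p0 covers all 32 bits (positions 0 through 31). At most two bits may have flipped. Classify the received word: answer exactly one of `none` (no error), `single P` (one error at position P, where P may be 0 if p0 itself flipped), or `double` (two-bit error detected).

double

s1: b1⊕b3⊕b5⊕b7⊕b9⊕b11⊕b13⊕b15⊕b17⊕b19⊕b21⊕b23⊕b25⊕b27⊕b29⊕b31 = 1⊕0⊕1⊕0⊕0⊕0⊕0⊕1⊕0⊕0⊕0⊕1⊕1⊕0⊕0⊕1 = 0
s2: b2⊕b3⊕b6⊕b7⊕b10⊕b11⊕b14⊕b15⊕b18⊕b19⊕b22⊕b23⊕b26⊕b27⊕b30⊕b31 = 0⊕0⊕1⊕0⊕1⊕0⊕1⊕1⊕1⊕0⊕0⊕1⊕1⊕0⊕1⊕1 = 1
s4: b4⊕b5⊕b6⊕b7⊕b12⊕b13⊕b14⊕b15⊕b20⊕b21⊕b22⊕b23⊕b28⊕b29⊕b30⊕b31 = 1⊕1⊕1⊕0⊕0⊕0⊕1⊕1⊕1⊕0⊕0⊕1⊕0⊕0⊕1⊕1 = 1
s8: b8⊕b9⊕b10⊕b11⊕b12⊕b13⊕b14⊕b15⊕b24⊕b25⊕b26⊕b27⊕b28⊕b29⊕b30⊕b31 = 0⊕0⊕1⊕0⊕0⊕0⊕1⊕1⊕1⊕1⊕1⊕0⊕0⊕0⊕1⊕1 = 0
s16: b16⊕b17⊕b18⊕b19⊕b20⊕b21⊕b22⊕b23⊕b24⊕b25⊕b26⊕b27⊕b28⊕b29⊕b30⊕b31 = 0⊕0⊕1⊕0⊕1⊕0⊕0⊕1⊕1⊕1⊕1⊕0⊕0⊕0⊕1⊕1 = 0
Syndrome (s16...s1) = 00110 → position 6.
Overall parity (XOR of all 32 bits, including p0): 1⊕1⊕0⊕0⊕1⊕1⊕1⊕0⊕0⊕0⊕1⊕0⊕0⊕0⊕1⊕1⊕0⊕0⊕1⊕0⊕1⊕0⊕0⊕1⊕1⊕1⊕1⊕0⊕0⊕0⊕1⊕1 = 0
Overall=0, syndrome position=6 → double-bit error detected (uncorrectable).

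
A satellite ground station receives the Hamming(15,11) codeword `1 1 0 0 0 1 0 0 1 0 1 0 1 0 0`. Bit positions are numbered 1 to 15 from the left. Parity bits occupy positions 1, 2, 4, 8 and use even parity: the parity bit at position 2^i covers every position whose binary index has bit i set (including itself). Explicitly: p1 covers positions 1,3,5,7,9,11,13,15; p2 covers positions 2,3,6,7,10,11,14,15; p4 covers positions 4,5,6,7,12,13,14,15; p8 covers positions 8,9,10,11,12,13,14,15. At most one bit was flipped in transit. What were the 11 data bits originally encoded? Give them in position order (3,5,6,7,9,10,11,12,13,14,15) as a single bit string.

s1: b1⊕b3⊕b5⊕b7⊕b9⊕b11⊕b13⊕b15 = 1⊕0⊕0⊕0⊕1⊕1⊕1⊕0 = 0
s2: b2⊕b3⊕b6⊕b7⊕b10⊕b11⊕b14⊕b15 = 1⊕0⊕1⊕0⊕0⊕1⊕0⊕0 = 1
s4: b4⊕b5⊕b6⊕b7⊕b12⊕b13⊕b14⊕b15 = 0⊕0⊕1⊕0⊕0⊕1⊕0⊕0 = 0
s8: b8⊕b9⊕b10⊕b11⊕b12⊕b13⊕b14⊕b15 = 0⊕1⊕0⊕1⊕0⊕1⊕0⊕0 = 1
Syndrome (s8...s1) = 1010 → position 10.
Flip bit 10: corrected codeword = 110001001110100
Data bits at positions 3,5,6,7,9,10,11,12,13,14,15: 00101110100

00101110100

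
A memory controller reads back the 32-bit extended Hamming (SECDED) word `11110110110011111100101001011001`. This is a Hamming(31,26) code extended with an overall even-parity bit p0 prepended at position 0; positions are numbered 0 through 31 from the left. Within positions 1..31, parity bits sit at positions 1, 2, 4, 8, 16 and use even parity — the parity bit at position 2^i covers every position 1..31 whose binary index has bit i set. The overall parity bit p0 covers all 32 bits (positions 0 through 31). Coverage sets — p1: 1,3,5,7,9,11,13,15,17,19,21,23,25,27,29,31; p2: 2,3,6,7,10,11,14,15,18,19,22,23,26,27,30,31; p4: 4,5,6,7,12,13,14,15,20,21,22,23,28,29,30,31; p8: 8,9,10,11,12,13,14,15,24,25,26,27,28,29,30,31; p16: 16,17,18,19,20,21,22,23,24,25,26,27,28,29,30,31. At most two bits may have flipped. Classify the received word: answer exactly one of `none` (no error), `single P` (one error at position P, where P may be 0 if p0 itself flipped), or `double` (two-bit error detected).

s1: b1⊕b3⊕b5⊕b7⊕b9⊕b11⊕b13⊕b15⊕b17⊕b19⊕b21⊕b23⊕b25⊕b27⊕b29⊕b31 = 1⊕1⊕1⊕0⊕1⊕0⊕1⊕1⊕1⊕0⊕0⊕0⊕1⊕1⊕0⊕1 = 0
s2: b2⊕b3⊕b6⊕b7⊕b10⊕b11⊕b14⊕b15⊕b18⊕b19⊕b22⊕b23⊕b26⊕b27⊕b30⊕b31 = 1⊕1⊕1⊕0⊕0⊕0⊕1⊕1⊕0⊕0⊕1⊕0⊕0⊕1⊕0⊕1 = 0
s4: b4⊕b5⊕b6⊕b7⊕b12⊕b13⊕b14⊕b15⊕b20⊕b21⊕b22⊕b23⊕b28⊕b29⊕b30⊕b31 = 0⊕1⊕1⊕0⊕1⊕1⊕1⊕1⊕1⊕0⊕1⊕0⊕1⊕0⊕0⊕1 = 0
s8: b8⊕b9⊕b10⊕b11⊕b12⊕b13⊕b14⊕b15⊕b24⊕b25⊕b26⊕b27⊕b28⊕b29⊕b30⊕b31 = 1⊕1⊕0⊕0⊕1⊕1⊕1⊕1⊕0⊕1⊕0⊕1⊕1⊕0⊕0⊕1 = 0
s16: b16⊕b17⊕b18⊕b19⊕b20⊕b21⊕b22⊕b23⊕b24⊕b25⊕b26⊕b27⊕b28⊕b29⊕b30⊕b31 = 1⊕1⊕0⊕0⊕1⊕0⊕1⊕0⊕0⊕1⊕0⊕1⊕1⊕0⊕0⊕1 = 0
Syndrome (s16...s1) = 00000 → position 0 (no error).
Overall parity (XOR of all 32 bits, including p0): 1⊕1⊕1⊕1⊕0⊕1⊕1⊕0⊕1⊕1⊕0⊕0⊕1⊕1⊕1⊕1⊕1⊕1⊕0⊕0⊕1⊕0⊕1⊕0⊕0⊕1⊕0⊕1⊕1⊕0⊕0⊕1 = 0
Overall=0, syndrome position=0 → no error.

none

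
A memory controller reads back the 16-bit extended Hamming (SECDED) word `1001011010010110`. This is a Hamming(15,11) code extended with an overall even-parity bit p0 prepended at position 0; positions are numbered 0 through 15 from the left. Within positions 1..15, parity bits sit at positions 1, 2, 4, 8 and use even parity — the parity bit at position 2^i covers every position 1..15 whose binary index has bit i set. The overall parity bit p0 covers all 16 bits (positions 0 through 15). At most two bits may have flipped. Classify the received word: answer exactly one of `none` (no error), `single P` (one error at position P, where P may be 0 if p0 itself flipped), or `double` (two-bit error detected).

s1: b1⊕b3⊕b5⊕b7⊕b9⊕b11⊕b13⊕b15 = 0⊕1⊕1⊕0⊕0⊕1⊕1⊕0 = 0
s2: b2⊕b3⊕b6⊕b7⊕b10⊕b11⊕b14⊕b15 = 0⊕1⊕1⊕0⊕0⊕1⊕1⊕0 = 0
s4: b4⊕b5⊕b6⊕b7⊕b12⊕b13⊕b14⊕b15 = 0⊕1⊕1⊕0⊕0⊕1⊕1⊕0 = 0
s8: b8⊕b9⊕b10⊕b11⊕b12⊕b13⊕b14⊕b15 = 1⊕0⊕0⊕1⊕0⊕1⊕1⊕0 = 0
Syndrome (s8...s1) = 0000 → position 0 (no error).
Overall parity (XOR of all 16 bits, including p0): 1⊕0⊕0⊕1⊕0⊕1⊕1⊕0⊕1⊕0⊕0⊕1⊕0⊕1⊕1⊕0 = 0
Overall=0, syndrome position=0 → no error.

none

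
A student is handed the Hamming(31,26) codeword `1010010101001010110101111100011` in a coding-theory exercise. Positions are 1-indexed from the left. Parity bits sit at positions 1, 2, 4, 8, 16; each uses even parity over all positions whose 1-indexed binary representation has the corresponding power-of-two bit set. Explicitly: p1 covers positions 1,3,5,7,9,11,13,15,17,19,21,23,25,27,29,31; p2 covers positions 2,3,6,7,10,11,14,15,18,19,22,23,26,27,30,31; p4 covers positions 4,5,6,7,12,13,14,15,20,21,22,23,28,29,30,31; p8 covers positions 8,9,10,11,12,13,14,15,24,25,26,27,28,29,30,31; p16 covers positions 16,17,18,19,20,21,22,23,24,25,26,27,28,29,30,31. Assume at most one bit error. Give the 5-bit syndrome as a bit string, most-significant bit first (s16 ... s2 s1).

01000

s1: b1⊕b3⊕b5⊕b7⊕b9⊕b11⊕b13⊕b15⊕b17⊕b19⊕b21⊕b23⊕b25⊕b27⊕b29⊕b31 = 1⊕1⊕0⊕0⊕0⊕0⊕1⊕1⊕1⊕0⊕0⊕1⊕1⊕0⊕0⊕1 = 0
s2: b2⊕b3⊕b6⊕b7⊕b10⊕b11⊕b14⊕b15⊕b18⊕b19⊕b22⊕b23⊕b26⊕b27⊕b30⊕b31 = 0⊕1⊕1⊕0⊕1⊕0⊕0⊕1⊕1⊕0⊕1⊕1⊕1⊕0⊕1⊕1 = 0
s4: b4⊕b5⊕b6⊕b7⊕b12⊕b13⊕b14⊕b15⊕b20⊕b21⊕b22⊕b23⊕b28⊕b29⊕b30⊕b31 = 0⊕0⊕1⊕0⊕0⊕1⊕0⊕1⊕1⊕0⊕1⊕1⊕0⊕0⊕1⊕1 = 0
s8: b8⊕b9⊕b10⊕b11⊕b12⊕b13⊕b14⊕b15⊕b24⊕b25⊕b26⊕b27⊕b28⊕b29⊕b30⊕b31 = 1⊕0⊕1⊕0⊕0⊕1⊕0⊕1⊕1⊕1⊕1⊕0⊕0⊕0⊕1⊕1 = 1
s16: b16⊕b17⊕b18⊕b19⊕b20⊕b21⊕b22⊕b23⊕b24⊕b25⊕b26⊕b27⊕b28⊕b29⊕b30⊕b31 = 0⊕1⊕1⊕0⊕1⊕0⊕1⊕1⊕1⊕1⊕1⊕0⊕0⊕0⊕1⊕1 = 0
Syndrome (s16...s1) = 01000 → position 8.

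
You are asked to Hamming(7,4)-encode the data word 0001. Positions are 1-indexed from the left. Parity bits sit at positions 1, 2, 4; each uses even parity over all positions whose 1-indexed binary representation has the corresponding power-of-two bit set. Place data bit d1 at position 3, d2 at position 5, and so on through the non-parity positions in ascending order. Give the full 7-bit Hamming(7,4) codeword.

1101001

Place data bits at non-power-of-two positions: b3=0, b5=0, b6=0, b7=1.
p1 = XOR of data positions {3,5,7} = 0⊕0⊕1 = 1
p2 = XOR of data positions {3,6,7} = 0⊕0⊕1 = 1
p4 = XOR of data positions {5,6,7} = 0⊕0⊕1 = 1
Codeword b1..b7 = 1101001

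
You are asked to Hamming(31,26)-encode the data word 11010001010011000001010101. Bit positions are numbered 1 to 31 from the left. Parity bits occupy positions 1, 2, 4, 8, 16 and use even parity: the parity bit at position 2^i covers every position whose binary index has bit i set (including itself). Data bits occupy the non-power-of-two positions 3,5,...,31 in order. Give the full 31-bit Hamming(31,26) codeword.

Place data bits at non-power-of-two positions: b3=1, b5=1, b6=0, b7=1, b9=0, b10=0, b11=0, b12=1, b13=0, b14=1, b15=0, b17=0, b18=1, b19=1, b20=0, b21=0, b22=0, b23=0, b24=0, b25=1, b26=0, b27=1, b28=0, b29=1, b30=0, b31=1.
p1 = XOR of data positions {3,5,7,9,11,13,15,17,19,21,23,25,27,29,31} = 1⊕1⊕1⊕0⊕0⊕0⊕0⊕0⊕1⊕0⊕0⊕1⊕1⊕1⊕1 = 0
p2 = XOR of data positions {3,6,7,10,11,14,15,18,19,22,23,26,27,30,31} = 1⊕0⊕1⊕0⊕0⊕1⊕0⊕1⊕1⊕0⊕0⊕0⊕1⊕0⊕1 = 1
p4 = XOR of data positions {5,6,7,12,13,14,15,20,21,22,23,28,29,30,31} = 1⊕0⊕1⊕1⊕0⊕1⊕0⊕0⊕0⊕0⊕0⊕0⊕1⊕0⊕1 = 0
p8 = XOR of data positions {9,10,11,12,13,14,15,24,25,26,27,28,29,30,31} = 0⊕0⊕0⊕1⊕0⊕1⊕0⊕0⊕1⊕0⊕1⊕0⊕1⊕0⊕1 = 0
p16 = XOR of data positions {17,18,19,20,21,22,23,24,25,26,27,28,29,30,31} = 0⊕1⊕1⊕0⊕0⊕0⊕0⊕0⊕1⊕0⊕1⊕0⊕1⊕0⊕1 = 0
Codeword b1..b31 = 0110101000010100011000001010101

0110101000010100011000001010101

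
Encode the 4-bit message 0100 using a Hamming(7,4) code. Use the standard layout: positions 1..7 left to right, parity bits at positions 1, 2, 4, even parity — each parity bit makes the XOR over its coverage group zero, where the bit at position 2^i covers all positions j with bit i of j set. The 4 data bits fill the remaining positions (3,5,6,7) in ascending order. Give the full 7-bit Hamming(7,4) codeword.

1001100

Place data bits at non-power-of-two positions: b3=0, b5=1, b6=0, b7=0.
p1 = XOR of data positions {3,5,7} = 0⊕1⊕0 = 1
p2 = XOR of data positions {3,6,7} = 0⊕0⊕0 = 0
p4 = XOR of data positions {5,6,7} = 1⊕0⊕0 = 1
Codeword b1..b7 = 1001100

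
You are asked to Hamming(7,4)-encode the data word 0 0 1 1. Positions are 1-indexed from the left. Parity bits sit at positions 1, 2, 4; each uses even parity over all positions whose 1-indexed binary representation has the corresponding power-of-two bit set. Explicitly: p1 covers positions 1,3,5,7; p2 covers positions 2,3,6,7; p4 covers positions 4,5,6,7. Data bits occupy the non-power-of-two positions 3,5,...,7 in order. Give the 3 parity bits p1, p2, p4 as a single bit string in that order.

Place data bits at non-power-of-two positions: b3=0, b5=0, b6=1, b7=1.
p1 = XOR of data positions {3,5,7} = 0⊕0⊕1 = 1
p2 = XOR of data positions {3,6,7} = 0⊕1⊕1 = 0
p4 = XOR of data positions {5,6,7} = 0⊕1⊕1 = 0
Parity bits p1,p2,p4 = 100

100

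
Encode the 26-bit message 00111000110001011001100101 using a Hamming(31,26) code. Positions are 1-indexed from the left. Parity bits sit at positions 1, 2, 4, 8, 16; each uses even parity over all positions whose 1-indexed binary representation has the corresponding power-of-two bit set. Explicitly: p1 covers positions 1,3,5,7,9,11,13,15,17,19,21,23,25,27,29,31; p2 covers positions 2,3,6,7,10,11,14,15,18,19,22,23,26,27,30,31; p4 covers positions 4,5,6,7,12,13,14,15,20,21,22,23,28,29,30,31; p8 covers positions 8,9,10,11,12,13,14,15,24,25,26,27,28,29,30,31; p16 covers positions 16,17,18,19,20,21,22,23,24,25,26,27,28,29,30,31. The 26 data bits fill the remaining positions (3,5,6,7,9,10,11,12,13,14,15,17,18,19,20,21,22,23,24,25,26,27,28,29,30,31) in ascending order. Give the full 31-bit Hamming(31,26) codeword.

0100011110001101001011001100101

Place data bits at non-power-of-two positions: b3=0, b5=0, b6=1, b7=1, b9=1, b10=0, b11=0, b12=0, b13=1, b14=1, b15=0, b17=0, b18=0, b19=1, b20=0, b21=1, b22=1, b23=0, b24=0, b25=1, b26=1, b27=0, b28=0, b29=1, b30=0, b31=1.
p1 = XOR of data positions {3,5,7,9,11,13,15,17,19,21,23,25,27,29,31} = 0⊕0⊕1⊕1⊕0⊕1⊕0⊕0⊕1⊕1⊕0⊕1⊕0⊕1⊕1 = 0
p2 = XOR of data positions {3,6,7,10,11,14,15,18,19,22,23,26,27,30,31} = 0⊕1⊕1⊕0⊕0⊕1⊕0⊕0⊕1⊕1⊕0⊕1⊕0⊕0⊕1 = 1
p4 = XOR of data positions {5,6,7,12,13,14,15,20,21,22,23,28,29,30,31} = 0⊕1⊕1⊕0⊕1⊕1⊕0⊕0⊕1⊕1⊕0⊕0⊕1⊕0⊕1 = 0
p8 = XOR of data positions {9,10,11,12,13,14,15,24,25,26,27,28,29,30,31} = 1⊕0⊕0⊕0⊕1⊕1⊕0⊕0⊕1⊕1⊕0⊕0⊕1⊕0⊕1 = 1
p16 = XOR of data positions {17,18,19,20,21,22,23,24,25,26,27,28,29,30,31} = 0⊕0⊕1⊕0⊕1⊕1⊕0⊕0⊕1⊕1⊕0⊕0⊕1⊕0⊕1 = 1
Codeword b1..b31 = 0100011110001101001011001100101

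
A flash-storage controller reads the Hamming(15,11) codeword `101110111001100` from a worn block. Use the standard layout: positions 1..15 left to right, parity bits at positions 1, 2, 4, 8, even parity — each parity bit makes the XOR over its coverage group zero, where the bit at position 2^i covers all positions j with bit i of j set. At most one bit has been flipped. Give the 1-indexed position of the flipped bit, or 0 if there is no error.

s1: b1⊕b3⊕b5⊕b7⊕b9⊕b11⊕b13⊕b15 = 1⊕1⊕1⊕1⊕1⊕0⊕1⊕0 = 0
s2: b2⊕b3⊕b6⊕b7⊕b10⊕b11⊕b14⊕b15 = 0⊕1⊕0⊕1⊕0⊕0⊕0⊕0 = 0
s4: b4⊕b5⊕b6⊕b7⊕b12⊕b13⊕b14⊕b15 = 1⊕1⊕0⊕1⊕1⊕1⊕0⊕0 = 1
s8: b8⊕b9⊕b10⊕b11⊕b12⊕b13⊕b14⊕b15 = 1⊕1⊕0⊕0⊕1⊕1⊕0⊕0 = 0
Syndrome (s8...s1) = 0100 → position 4.

4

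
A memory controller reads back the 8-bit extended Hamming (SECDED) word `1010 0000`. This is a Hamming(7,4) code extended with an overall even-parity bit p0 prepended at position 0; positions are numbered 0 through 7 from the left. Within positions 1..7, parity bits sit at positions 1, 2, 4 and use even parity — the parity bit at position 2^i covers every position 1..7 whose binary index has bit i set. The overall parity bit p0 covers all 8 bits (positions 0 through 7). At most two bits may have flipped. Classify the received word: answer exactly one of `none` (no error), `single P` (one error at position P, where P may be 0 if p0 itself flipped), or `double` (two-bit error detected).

s1: b1⊕b3⊕b5⊕b7 = 0⊕0⊕0⊕0 = 0
s2: b2⊕b3⊕b6⊕b7 = 1⊕0⊕0⊕0 = 1
s4: b4⊕b5⊕b6⊕b7 = 0⊕0⊕0⊕0 = 0
Syndrome (s4...s1) = 010 → position 2.
Overall parity (XOR of all 8 bits, including p0): 1⊕0⊕1⊕0⊕0⊕0⊕0⊕0 = 0
Overall=0, syndrome position=2 → double-bit error detected (uncorrectable).

double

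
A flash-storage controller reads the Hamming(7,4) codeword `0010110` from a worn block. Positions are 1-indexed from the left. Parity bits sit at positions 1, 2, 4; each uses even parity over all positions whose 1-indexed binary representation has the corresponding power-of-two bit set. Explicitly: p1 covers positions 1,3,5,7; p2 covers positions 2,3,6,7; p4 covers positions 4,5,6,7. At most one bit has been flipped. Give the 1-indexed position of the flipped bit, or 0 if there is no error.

0

s1: b1⊕b3⊕b5⊕b7 = 0⊕1⊕1⊕0 = 0
s2: b2⊕b3⊕b6⊕b7 = 0⊕1⊕1⊕0 = 0
s4: b4⊕b5⊕b6⊕b7 = 0⊕1⊕1⊕0 = 0
Syndrome (s4...s1) = 000 → position 0 (no error).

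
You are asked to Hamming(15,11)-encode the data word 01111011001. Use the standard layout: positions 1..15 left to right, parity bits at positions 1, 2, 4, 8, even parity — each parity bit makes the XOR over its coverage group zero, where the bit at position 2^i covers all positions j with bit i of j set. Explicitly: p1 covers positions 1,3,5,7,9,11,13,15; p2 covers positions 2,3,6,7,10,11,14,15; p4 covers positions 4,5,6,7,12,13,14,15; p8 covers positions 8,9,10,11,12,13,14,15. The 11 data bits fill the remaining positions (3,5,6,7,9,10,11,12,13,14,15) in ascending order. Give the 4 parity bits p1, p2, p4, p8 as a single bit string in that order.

Place data bits at non-power-of-two positions: b3=0, b5=1, b6=1, b7=1, b9=1, b10=0, b11=1, b12=1, b13=0, b14=0, b15=1.
p1 = XOR of data positions {3,5,7,9,11,13,15} = 0⊕1⊕1⊕1⊕1⊕0⊕1 = 1
p2 = XOR of data positions {3,6,7,10,11,14,15} = 0⊕1⊕1⊕0⊕1⊕0⊕1 = 0
p4 = XOR of data positions {5,6,7,12,13,14,15} = 1⊕1⊕1⊕1⊕0⊕0⊕1 = 1
p8 = XOR of data positions {9,10,11,12,13,14,15} = 1⊕0⊕1⊕1⊕0⊕0⊕1 = 0
Parity bits p1,p2,p4,p8 = 1010

1010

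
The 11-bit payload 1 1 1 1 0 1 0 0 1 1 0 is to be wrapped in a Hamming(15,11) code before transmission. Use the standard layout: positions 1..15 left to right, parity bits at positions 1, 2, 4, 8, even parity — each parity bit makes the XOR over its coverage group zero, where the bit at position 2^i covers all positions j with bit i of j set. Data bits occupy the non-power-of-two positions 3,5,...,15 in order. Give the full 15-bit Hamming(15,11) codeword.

011111110100110

Place data bits at non-power-of-two positions: b3=1, b5=1, b6=1, b7=1, b9=0, b10=1, b11=0, b12=0, b13=1, b14=1, b15=0.
p1 = XOR of data positions {3,5,7,9,11,13,15} = 1⊕1⊕1⊕0⊕0⊕1⊕0 = 0
p2 = XOR of data positions {3,6,7,10,11,14,15} = 1⊕1⊕1⊕1⊕0⊕1⊕0 = 1
p4 = XOR of data positions {5,6,7,12,13,14,15} = 1⊕1⊕1⊕0⊕1⊕1⊕0 = 1
p8 = XOR of data positions {9,10,11,12,13,14,15} = 0⊕1⊕0⊕0⊕1⊕1⊕0 = 1
Codeword b1..b15 = 011111110100110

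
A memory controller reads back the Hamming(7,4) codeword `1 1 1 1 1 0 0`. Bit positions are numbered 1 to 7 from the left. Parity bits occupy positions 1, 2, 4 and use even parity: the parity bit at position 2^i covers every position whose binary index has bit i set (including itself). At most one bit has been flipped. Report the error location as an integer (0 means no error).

s1: b1⊕b3⊕b5⊕b7 = 1⊕1⊕1⊕0 = 1
s2: b2⊕b3⊕b6⊕b7 = 1⊕1⊕0⊕0 = 0
s4: b4⊕b5⊕b6⊕b7 = 1⊕1⊕0⊕0 = 0
Syndrome (s4...s1) = 001 → position 1.

1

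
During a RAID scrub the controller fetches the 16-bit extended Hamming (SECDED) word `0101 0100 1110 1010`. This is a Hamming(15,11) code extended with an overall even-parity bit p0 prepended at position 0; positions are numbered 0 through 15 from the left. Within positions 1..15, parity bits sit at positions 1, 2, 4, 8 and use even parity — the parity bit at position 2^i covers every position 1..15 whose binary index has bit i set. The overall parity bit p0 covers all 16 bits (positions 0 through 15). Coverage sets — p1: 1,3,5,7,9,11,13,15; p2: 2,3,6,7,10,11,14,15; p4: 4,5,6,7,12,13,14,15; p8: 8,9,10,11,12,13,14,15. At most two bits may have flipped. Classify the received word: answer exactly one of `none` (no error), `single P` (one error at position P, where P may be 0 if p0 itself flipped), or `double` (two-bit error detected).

s1: b1⊕b3⊕b5⊕b7⊕b9⊕b11⊕b13⊕b15 = 1⊕1⊕1⊕0⊕1⊕0⊕0⊕0 = 0
s2: b2⊕b3⊕b6⊕b7⊕b10⊕b11⊕b14⊕b15 = 0⊕1⊕0⊕0⊕1⊕0⊕1⊕0 = 1
s4: b4⊕b5⊕b6⊕b7⊕b12⊕b13⊕b14⊕b15 = 0⊕1⊕0⊕0⊕1⊕0⊕1⊕0 = 1
s8: b8⊕b9⊕b10⊕b11⊕b12⊕b13⊕b14⊕b15 = 1⊕1⊕1⊕0⊕1⊕0⊕1⊕0 = 1
Syndrome (s8...s1) = 1110 → position 14.
Overall parity (XOR of all 16 bits, including p0): 0⊕1⊕0⊕1⊕0⊕1⊕0⊕0⊕1⊕1⊕1⊕0⊕1⊕0⊕1⊕0 = 0
Overall=0, syndrome position=14 → double-bit error detected (uncorrectable).

double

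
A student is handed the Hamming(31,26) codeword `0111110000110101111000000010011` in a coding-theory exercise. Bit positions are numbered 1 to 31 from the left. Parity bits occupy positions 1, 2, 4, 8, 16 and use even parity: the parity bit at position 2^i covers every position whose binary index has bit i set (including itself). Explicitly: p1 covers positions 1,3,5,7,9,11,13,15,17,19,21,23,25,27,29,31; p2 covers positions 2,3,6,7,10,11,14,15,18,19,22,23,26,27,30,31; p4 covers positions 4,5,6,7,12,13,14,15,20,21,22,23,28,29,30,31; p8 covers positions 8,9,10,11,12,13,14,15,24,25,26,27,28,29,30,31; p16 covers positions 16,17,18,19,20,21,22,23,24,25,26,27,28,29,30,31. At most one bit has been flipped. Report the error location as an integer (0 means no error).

21

s1: b1⊕b3⊕b5⊕b7⊕b9⊕b11⊕b13⊕b15⊕b17⊕b19⊕b21⊕b23⊕b25⊕b27⊕b29⊕b31 = 0⊕1⊕1⊕0⊕0⊕1⊕0⊕0⊕1⊕1⊕0⊕0⊕0⊕1⊕0⊕1 = 1
s2: b2⊕b3⊕b6⊕b7⊕b10⊕b11⊕b14⊕b15⊕b18⊕b19⊕b22⊕b23⊕b26⊕b27⊕b30⊕b31 = 1⊕1⊕1⊕0⊕0⊕1⊕1⊕0⊕1⊕1⊕0⊕0⊕0⊕1⊕1⊕1 = 0
s4: b4⊕b5⊕b6⊕b7⊕b12⊕b13⊕b14⊕b15⊕b20⊕b21⊕b22⊕b23⊕b28⊕b29⊕b30⊕b31 = 1⊕1⊕1⊕0⊕1⊕0⊕1⊕0⊕0⊕0⊕0⊕0⊕0⊕0⊕1⊕1 = 1
s8: b8⊕b9⊕b10⊕b11⊕b12⊕b13⊕b14⊕b15⊕b24⊕b25⊕b26⊕b27⊕b28⊕b29⊕b30⊕b31 = 0⊕0⊕0⊕1⊕1⊕0⊕1⊕0⊕0⊕0⊕0⊕1⊕0⊕0⊕1⊕1 = 0
s16: b16⊕b17⊕b18⊕b19⊕b20⊕b21⊕b22⊕b23⊕b24⊕b25⊕b26⊕b27⊕b28⊕b29⊕b30⊕b31 = 1⊕1⊕1⊕1⊕0⊕0⊕0⊕0⊕0⊕0⊕0⊕1⊕0⊕0⊕1⊕1 = 1
Syndrome (s16...s1) = 10101 → position 21.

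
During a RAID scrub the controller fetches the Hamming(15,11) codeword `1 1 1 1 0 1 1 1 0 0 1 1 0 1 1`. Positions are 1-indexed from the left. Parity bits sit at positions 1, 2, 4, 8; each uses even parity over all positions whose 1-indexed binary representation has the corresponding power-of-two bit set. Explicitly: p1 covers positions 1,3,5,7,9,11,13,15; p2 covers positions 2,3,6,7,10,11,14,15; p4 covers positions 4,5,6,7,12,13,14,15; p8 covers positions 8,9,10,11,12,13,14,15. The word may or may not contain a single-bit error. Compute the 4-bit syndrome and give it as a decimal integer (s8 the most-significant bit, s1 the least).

s1: b1⊕b3⊕b5⊕b7⊕b9⊕b11⊕b13⊕b15 = 1⊕1⊕0⊕1⊕0⊕1⊕0⊕1 = 1
s2: b2⊕b3⊕b6⊕b7⊕b10⊕b11⊕b14⊕b15 = 1⊕1⊕1⊕1⊕0⊕1⊕1⊕1 = 1
s4: b4⊕b5⊕b6⊕b7⊕b12⊕b13⊕b14⊕b15 = 1⊕0⊕1⊕1⊕1⊕0⊕1⊕1 = 0
s8: b8⊕b9⊕b10⊕b11⊕b12⊕b13⊕b14⊕b15 = 1⊕0⊕0⊕1⊕1⊕0⊕1⊕1 = 1
Syndrome (s8...s1) = 1011 → position 11.

11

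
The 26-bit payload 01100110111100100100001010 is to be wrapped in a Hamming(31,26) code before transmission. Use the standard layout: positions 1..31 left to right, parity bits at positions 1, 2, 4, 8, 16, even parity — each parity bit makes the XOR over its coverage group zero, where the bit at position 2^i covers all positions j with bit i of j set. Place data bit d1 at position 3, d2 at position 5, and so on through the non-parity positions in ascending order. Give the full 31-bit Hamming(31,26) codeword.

Place data bits at non-power-of-two positions: b3=0, b5=1, b6=1, b7=0, b9=0, b10=1, b11=1, b12=0, b13=1, b14=1, b15=1, b17=1, b18=0, b19=0, b20=1, b21=0, b22=0, b23=1, b24=0, b25=0, b26=0, b27=0, b28=1, b29=0, b30=1, b31=0.
p1 = XOR of data positions {3,5,7,9,11,13,15,17,19,21,23,25,27,29,31} = 0⊕1⊕0⊕0⊕1⊕1⊕1⊕1⊕0⊕0⊕1⊕0⊕0⊕0⊕0 = 0
p2 = XOR of data positions {3,6,7,10,11,14,15,18,19,22,23,26,27,30,31} = 0⊕1⊕0⊕1⊕1⊕1⊕1⊕0⊕0⊕0⊕1⊕0⊕0⊕1⊕0 = 1
p4 = XOR of data positions {5,6,7,12,13,14,15,20,21,22,23,28,29,30,31} = 1⊕1⊕0⊕0⊕1⊕1⊕1⊕1⊕0⊕0⊕1⊕1⊕0⊕1⊕0 = 1
p8 = XOR of data positions {9,10,11,12,13,14,15,24,25,26,27,28,29,30,31} = 0⊕1⊕1⊕0⊕1⊕1⊕1⊕0⊕0⊕0⊕0⊕1⊕0⊕1⊕0 = 1
p16 = XOR of data positions {17,18,19,20,21,22,23,24,25,26,27,28,29,30,31} = 1⊕0⊕0⊕1⊕0⊕0⊕1⊕0⊕0⊕0⊕0⊕1⊕0⊕1⊕0 = 1
Codeword b1..b31 = 0101110101101111100100100001010

0101110101101111100100100001010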